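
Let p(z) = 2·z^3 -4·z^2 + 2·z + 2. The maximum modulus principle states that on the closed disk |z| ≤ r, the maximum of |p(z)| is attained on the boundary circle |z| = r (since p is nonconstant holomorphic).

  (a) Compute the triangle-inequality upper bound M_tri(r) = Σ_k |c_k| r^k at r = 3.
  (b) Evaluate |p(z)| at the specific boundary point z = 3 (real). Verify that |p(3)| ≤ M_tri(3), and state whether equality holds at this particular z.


Coefficients: c_0 = 2, c_1 = 2, c_2 = -4, c_3 = 2. Radius r = 3.
Part (a). Triangle bound: M_tri(r) = Σ_k |c_k| r^k
  = |2|·3^0 + |2|·3^1 + |-4|·3^2 + |2|·3^3
  = 2 + 6 + 36 + 54 = 98.
This bounds M(r) := max_{|z|=r} |p(z)| from above; equality holds iff all terms c_k z^k can be made to align in phase at a single z on |z|=r.
Part (b). At z = 3 (real, on the circle |z| = r):
  p(3) = (2)·3^0 + (2)·3^1 + (-4)·3^2 + (2)·3^3 = 26.
  |p(3)| = 26.
Check: |p(3)| = 26 ≤ 98 = M_tri(3). ✓ Equality does not hold at z = 3 (the coefficients have mixed signs, so the terms do not all align in phase there).

M_tri(3) = 98; |p(3)| = 26; equality at z=3: no.


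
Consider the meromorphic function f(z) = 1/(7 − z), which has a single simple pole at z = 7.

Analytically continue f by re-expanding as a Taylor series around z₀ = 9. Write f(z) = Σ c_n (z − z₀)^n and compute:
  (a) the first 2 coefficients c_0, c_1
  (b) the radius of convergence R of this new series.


Let w = z − z₀, so z = z₀ + w.
Then 7 − z = 7 − (z₀ + w) = (7 − z₀) − w = -2 − w.
f(z) = 1/(-2 − w) = (1/(-2)) · 1/(1 − w/(-2)) = Σ_{n≥0} w^n / (-2)^(n+1).
So c_n = 1/(-2)^(n+1):
  c_0 = 1/(-2)^1 = -1/2.
  c_1 = 1/(-2)^2 = 1/4.
The series is valid for |w/d| < 1, i.e. |z − z₀| < |d|.
Radius of convergence: R = |7 − z₀| = |-2| = 2 (distance from z₀ to the singularity z = 7).

c_0 = -1/2, c_1 = 1/4; R = 2.


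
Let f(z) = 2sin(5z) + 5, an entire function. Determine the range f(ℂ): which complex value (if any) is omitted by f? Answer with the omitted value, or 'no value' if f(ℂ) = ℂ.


Little Picard bounds the complement of f(ℂ) to at most one point.
sin is entire and surjective onto ℂ: for every w ∈ ℂ, sin(ζ) = w has a solution ζ ∈ ℂ (e.g., via the complex inverse arcsin). With ζ = 5z this gives z = ζ/(5). Then 2·sin(5z) takes every value in 2·ℂ = ℂ, and adding 5 is a bijection of ℂ. So f is surjective and omits no value. (Note: only on the real line is sin bounded by [−1, 1].)

Omitted value: no value.


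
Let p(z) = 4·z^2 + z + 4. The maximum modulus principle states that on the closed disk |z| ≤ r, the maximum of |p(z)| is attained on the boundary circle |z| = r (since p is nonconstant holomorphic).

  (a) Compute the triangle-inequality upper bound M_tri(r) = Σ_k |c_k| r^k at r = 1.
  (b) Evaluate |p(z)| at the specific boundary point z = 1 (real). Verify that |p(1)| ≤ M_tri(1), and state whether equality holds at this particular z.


Coefficients: c_0 = 4, c_1 = 1, c_2 = 4. Radius r = 1.
Part (a). Triangle bound: M_tri(r) = Σ_k |c_k| r^k
  = |4|·1^0 + |1|·1^1 + |4|·1^2
  = 4 + 1 + 4 = 9.
This bounds M(r) := max_{|z|=r} |p(z)| from above; equality holds iff all terms c_k z^k can be made to align in phase at a single z on |z|=r.
Part (b). At z = 1 (real, on the circle |z| = r):
  p(1) = (4)·1^0 + (1)·1^1 + (4)·1^2 = 9.
  |p(1)| = 9.
Since all nonzero coefficients share the same sign, |p(1)| = 9 = M_tri(1); the triangle bound is attained at z = 1, so in fact M(r) = 9.

M_tri(1) = 9; |p(1)| = 9; equality at z=1: yes.


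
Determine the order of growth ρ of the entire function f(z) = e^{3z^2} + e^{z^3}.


Each summand is entire of order 2 and 3 respectively (as in the single-exponential case). The order of a sum is at most the max of the orders, so ρ ≤ 3. For the lower bound: on |z|=r choose arg z so that 1z^3 is real positive; then |e^{1z^3}| = e^{1r^3} while |e^{3z^2}| ≤ e^{3r^2} = o(e^{1r^3}). So |f| ≥ e^{1r^3}(1 − o(1)) and ρ ≥ 3. Hence ρ = max(2, 3) = 3.
Therefore ρ = 3.

Order ρ = 3.


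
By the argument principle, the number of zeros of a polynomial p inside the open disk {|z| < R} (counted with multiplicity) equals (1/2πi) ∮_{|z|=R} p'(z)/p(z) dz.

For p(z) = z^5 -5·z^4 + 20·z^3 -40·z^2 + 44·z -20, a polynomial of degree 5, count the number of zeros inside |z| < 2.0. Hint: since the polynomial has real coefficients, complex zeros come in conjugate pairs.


The zeros of p are: (1 + 3i), (1 - 3i), (1 + 1i), (1 - 1i), 1.
Their magnitudes are: 3.162, 3.162, 1.414, 1.414, 1.
Zeros with |z| < R = 2.0: (1 + 1i), (1 - 1i), 1.
Count = 3.
By the argument principle, (1/2πi) ∮_{|z|=R} p'(z)/p(z) dz equals exactly this count.

Number of zeros inside |z| < 2.0: 3.


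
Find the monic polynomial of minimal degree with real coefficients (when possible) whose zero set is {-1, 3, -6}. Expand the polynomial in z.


The polynomial is p(z) = ∏_{α ∈ S} (z − α), where S = {-1, 3, -6}.
Expanding the product yields: p(z) = z^3 + 4·z^2 -15·z -18.
The resulting polynomial has degree 3 and real coefficients as required.

p(z) = z^3 + 4·z^2 -15·z -18.


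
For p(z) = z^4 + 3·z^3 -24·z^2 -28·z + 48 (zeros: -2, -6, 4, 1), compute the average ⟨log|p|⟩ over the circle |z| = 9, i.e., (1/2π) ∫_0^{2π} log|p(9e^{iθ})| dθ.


Zeros: -6, -2, 1, 4; r = 9.
Inside |z| < r: -6, -2, 1, 4. Outside (|z| ≥ r): ∅.
p(0) = 48, so log|p(0)| = log(48) = 3.8712.
Apply Jensen: I(r) = log|p(0)| + Σ_k log(r/|z_k|), summed over zeros inside |z| < r.
  log(r/|z_k|) for z_k = -2: log(9/2) = 1.5041
  log(r/|z_k|) for z_k = -6: log(9/6) = 0.4055
  log(r/|z_k|) for z_k = 4: log(9/4) = 0.8109
  log(r/|z_k|) for z_k = 1: log(9/1) = 2.1972
Sum over inside zeros: 4.9177.
I(r) = log|p(0)| + (inside sum) = 3.8712 + 4.9177 = 8.7889.
Closed form (all zeros inside, monic): I(r) = n·log(r) = 4·log(9) = 8.7889. ✓

I(r) ≈ 8.7889.


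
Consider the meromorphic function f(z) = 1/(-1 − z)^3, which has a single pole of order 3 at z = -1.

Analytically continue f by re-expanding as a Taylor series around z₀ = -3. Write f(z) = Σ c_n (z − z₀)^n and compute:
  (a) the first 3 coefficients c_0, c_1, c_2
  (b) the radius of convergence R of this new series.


Let w = z − z₀, so z = z₀ + w.
Then -1 − z = -1 − (z₀ + w) = (-1 − z₀) − w = 2 − w.
f(z) = 1/(2 − w)^3 = (1/(2)^3) · (1 − w/(2))^{−3}.
By the binomial series (1−u)^{−3} = Σ_{n≥0} C(n+2, 2) u^n for |u|<1, with u = w/(2):
  c_n = C(n+2, 2) / (2)^(n+3).
  c_0 = 1/(2)^3 = 1/8.
  c_1 = 3/(2)^4 = 3/16.
  c_2 = 6/(2)^5 = 3/16.
The series is valid for |w/d| < 1, i.e. |z − z₀| < |d|.
Radius of convergence: R = |-1 − z₀| = |2| = 2 (distance from z₀ to the singularity z = -1).

c_0 = 1/8, c_1 = 3/16, c_2 = 3/16; R = 2.


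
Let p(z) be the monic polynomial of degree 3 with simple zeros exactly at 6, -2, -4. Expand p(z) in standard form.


The polynomial is p(z) = ∏_{α ∈ S} (z − α), where S = {6, -2, -4}.
Expanding the product yields: p(z) = z^3 -28·z -48.
The resulting polynomial has degree 3 and real coefficients as required.

p(z) = z^3 -28·z -48.


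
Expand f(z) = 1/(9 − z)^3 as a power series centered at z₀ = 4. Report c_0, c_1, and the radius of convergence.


Let w = z − z₀, so z = z₀ + w.
Then 9 − z = 9 − (z₀ + w) = (9 − z₀) − w = 5 − w.
f(z) = 1/(5 − w)^3 = (1/(5)^3) · (1 − w/(5))^{−3}.
By the binomial series (1−u)^{−3} = Σ_{n≥0} C(n+2, 2) u^n for |u|<1, with u = w/(5):
  c_n = C(n+2, 2) / (5)^(n+3).
  c_0 = 1/(5)^3 = 1/125.
  c_1 = 3/(5)^4 = 3/625.
The series is valid for |w/d| < 1, i.e. |z − z₀| < |d|.
Radius of convergence: R = |9 − z₀| = |5| = 5 (distance from z₀ to the singularity z = 9).

c_0 = 1/125, c_1 = 3/625; R = 5.


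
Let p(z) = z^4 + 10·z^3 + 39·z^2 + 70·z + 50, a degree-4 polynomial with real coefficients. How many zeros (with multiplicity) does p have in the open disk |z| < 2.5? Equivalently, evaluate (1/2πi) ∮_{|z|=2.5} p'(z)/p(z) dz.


The zeros of p are: (-3 + 1i), (-3 - 1i), (-2 + 1i), (-2 - 1i).
Their magnitudes are: 3.162, 3.162, 2.236, 2.236.
Zeros with |z| < R = 2.5: (-2 + 1i), (-2 - 1i).
Count = 2.
By the argument principle, (1/2πi) ∮_{|z|=R} p'(z)/p(z) dz equals exactly this count.

Number of zeros inside |z| < 2.5: 2.


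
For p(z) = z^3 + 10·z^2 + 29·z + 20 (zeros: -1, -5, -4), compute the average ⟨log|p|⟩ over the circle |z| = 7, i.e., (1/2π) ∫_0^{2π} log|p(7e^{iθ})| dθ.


Zeros: -5, -4, -1; r = 7.
Inside |z| < r: -5, -4, -1. Outside (|z| ≥ r): ∅.
p(0) = 20, so log|p(0)| = log(20) = 2.9957.
Apply Jensen: I(r) = log|p(0)| + Σ_k log(r/|z_k|), summed over zeros inside |z| < r.
  log(r/|z_k|) for z_k = -1: log(7/1) = 1.9459
  log(r/|z_k|) for z_k = -5: log(7/5) = 0.3365
  log(r/|z_k|) for z_k = -4: log(7/4) = 0.5596
Sum over inside zeros: 2.8420.
I(r) = log|p(0)| + (inside sum) = 2.9957 + 2.8420 = 5.8377.
Closed form (all zeros inside, monic): I(r) = n·log(r) = 3·log(7) = 5.8377. ✓

I(r) ≈ 5.8377.


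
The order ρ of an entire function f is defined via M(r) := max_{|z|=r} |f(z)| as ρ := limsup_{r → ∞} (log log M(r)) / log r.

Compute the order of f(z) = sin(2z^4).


Write sin(w) = (e^{iw} ± e^{−iw})/(2 or 2i), so |sin(w)| ≤ e^{|w|}. With w = 2z^4, |w| ≤ 2r^4 + 0 on |z|=r, giving M(r) ≤ e^{2r^4 + 0} and ρ ≤ 4. For the lower bound, choose z on |z|=r with 2z^4 purely imaginary of modulus 2r^4; then |sin(2z^4)| grows like e^{2r^4}/2, so ρ ≥ 4. Hence ρ = 4.
Therefore ρ = 4.

Order ρ = 4.


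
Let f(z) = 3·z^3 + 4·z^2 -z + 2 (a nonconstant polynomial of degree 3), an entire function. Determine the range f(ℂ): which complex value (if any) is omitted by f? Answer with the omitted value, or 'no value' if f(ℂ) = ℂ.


Little Picard bounds the complement of f(ℂ) to at most one point.
For every w ∈ ℂ, the equation p(z) − w = 0 is a nonconstant polynomial in z and hence has at least one root by the fundamental theorem of algebra. So p is surjective onto ℂ, omitting no value.

Omitted value: no value.


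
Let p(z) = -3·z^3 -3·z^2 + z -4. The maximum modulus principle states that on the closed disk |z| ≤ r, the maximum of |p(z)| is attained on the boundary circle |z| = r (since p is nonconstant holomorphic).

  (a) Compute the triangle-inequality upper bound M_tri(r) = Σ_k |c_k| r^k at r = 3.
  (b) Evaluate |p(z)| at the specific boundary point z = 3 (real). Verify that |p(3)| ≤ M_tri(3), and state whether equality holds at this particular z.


Coefficients: c_0 = -4, c_1 = 1, c_2 = -3, c_3 = -3. Radius r = 3.
Part (a). Triangle bound: M_tri(r) = Σ_k |c_k| r^k
  = |-4|·3^0 + |1|·3^1 + |-3|·3^2 + |-3|·3^3
  = 4 + 3 + 27 + 81 = 115.
This bounds M(r) := max_{|z|=r} |p(z)| from above; equality holds iff all terms c_k z^k can be made to align in phase at a single z on |z|=r.
Part (b). At z = 3 (real, on the circle |z| = r):
  p(3) = (-4)·3^0 + (1)·3^1 + (-3)·3^2 + (-3)·3^3 = -109.
  |p(3)| = 109.
Check: |p(3)| = 109 ≤ 115 = M_tri(3). ✓ Equality does not hold at z = 3 (the coefficients have mixed signs, so the terms do not all align in phase there).

M_tri(3) = 115; |p(3)| = 109; equality at z=3: no.


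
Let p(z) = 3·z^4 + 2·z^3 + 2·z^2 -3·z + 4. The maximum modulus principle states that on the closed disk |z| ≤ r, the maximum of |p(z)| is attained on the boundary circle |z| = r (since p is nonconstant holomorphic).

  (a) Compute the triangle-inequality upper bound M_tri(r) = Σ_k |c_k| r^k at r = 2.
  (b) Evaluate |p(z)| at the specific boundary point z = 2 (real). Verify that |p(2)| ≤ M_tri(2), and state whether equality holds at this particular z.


Coefficients: c_0 = 4, c_1 = -3, c_2 = 2, c_3 = 2, c_4 = 3. Radius r = 2.
Part (a). Triangle bound: M_tri(r) = Σ_k |c_k| r^k
  = |4|·2^0 + |-3|·2^1 + |2|·2^2 + |2|·2^3 + |3|·2^4
  = 4 + 6 + 8 + 16 + 48 = 82.
This bounds M(r) := max_{|z|=r} |p(z)| from above; equality holds iff all terms c_k z^k can be made to align in phase at a single z on |z|=r.
Part (b). At z = 2 (real, on the circle |z| = r):
  p(2) = (4)·2^0 + (-3)·2^1 + (2)·2^2 + (2)·2^3 + (3)·2^4 = 70.
  |p(2)| = 70.
Check: |p(2)| = 70 ≤ 82 = M_tri(2). ✓ Equality does not hold at z = 2 (the coefficients have mixed signs, so the terms do not all align in phase there).

M_tri(2) = 82; |p(2)| = 70; equality at z=2: no.


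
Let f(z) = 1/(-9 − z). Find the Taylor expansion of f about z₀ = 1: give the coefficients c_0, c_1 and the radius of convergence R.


Let w = z − z₀, so z = z₀ + w.
Then -9 − z = -9 − (z₀ + w) = (-9 − z₀) − w = -10 − w.
f(z) = 1/(-10 − w) = (1/(-10)) · 1/(1 − w/(-10)) = Σ_{n≥0} w^n / (-10)^(n+1).
So c_n = 1/(-10)^(n+1):
  c_0 = 1/(-10)^1 = -1/10.
  c_1 = 1/(-10)^2 = 1/100.
The series is valid for |w/d| < 1, i.e. |z − z₀| < |d|.
Radius of convergence: R = |-9 − z₀| = |-10| = 10 (distance from z₀ to the singularity z = -9).

c_0 = -1/10, c_1 = 1/100; R = 10.


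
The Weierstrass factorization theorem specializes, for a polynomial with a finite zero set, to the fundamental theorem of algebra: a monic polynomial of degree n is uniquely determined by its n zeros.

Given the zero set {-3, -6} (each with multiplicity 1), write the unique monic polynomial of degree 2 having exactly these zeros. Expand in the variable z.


The polynomial is p(z) = ∏_{α ∈ S} (z − α), where S = {-3, -6}.
Expanding the product yields: p(z) = z^2 + 9·z + 18.
The resulting polynomial has degree 2 and real coefficients as required.

p(z) = z^2 + 9·z + 18.


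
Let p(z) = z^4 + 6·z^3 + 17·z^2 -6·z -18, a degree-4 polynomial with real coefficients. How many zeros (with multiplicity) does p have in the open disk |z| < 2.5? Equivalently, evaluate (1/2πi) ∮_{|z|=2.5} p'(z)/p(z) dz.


The zeros of p are: 1, (-3 + 3i), (-3 - 3i), -1.
Their magnitudes are: 1, 4.243, 4.243, 1.
Zeros with |z| < R = 2.5: 1, -1.
Count = 2.
By the argument principle, (1/2πi) ∮_{|z|=R} p'(z)/p(z) dz equals exactly this count.

Number of zeros inside |z| < 2.5: 2.


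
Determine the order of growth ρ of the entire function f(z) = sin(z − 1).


sin(w) is a linear combination of e^{iw} and e^{−iw} (or e^w, e^{−w} in the hyperbolic case), so |sin(w)| ≤ e^{|w|}. With w = z − 1, |w| ≤ 1|z| + 1 = 1r + 1 on |z| = r, giving M(r) ≤ e^{1r + 1}, so ρ ≤ 1. On a suitable ray (z = it for sin/cos; z = t for sinh/cosh, t real → ∞), |sin(z − 1)| grows like e^{1|t|}/2, so ρ ≥ 1. Hence ρ = 1.
Therefore ρ = 1.

Order ρ = 1.


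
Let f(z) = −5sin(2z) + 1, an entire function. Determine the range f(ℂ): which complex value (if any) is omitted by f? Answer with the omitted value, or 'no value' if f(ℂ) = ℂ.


Little Picard bounds the complement of f(ℂ) to at most one point.
sin is entire and surjective onto ℂ: for every w ∈ ℂ, sin(ζ) = w has a solution ζ ∈ ℂ (e.g., via the complex inverse arcsin). With ζ = 2z this gives z = ζ/(2). Then -5·sin(2z) takes every value in -5·ℂ = ℂ, and adding 1 is a bijection of ℂ. So f is surjective and omits no value. (Note: only on the real line is sin bounded by [−1, 1].)

Omitted value: no value.


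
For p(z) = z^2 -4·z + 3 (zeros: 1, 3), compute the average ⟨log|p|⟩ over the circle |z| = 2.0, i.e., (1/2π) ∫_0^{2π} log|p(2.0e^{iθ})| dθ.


Zeros: 1, 3; r = 2.0.
Inside |z| < r: 1. Outside (|z| ≥ r): 3.
p(0) = 3, so log|p(0)| = log(3) = 1.0986.
Apply Jensen: I(r) = log|p(0)| + Σ_k log(r/|z_k|), summed over zeros inside |z| < r.
  log(r/|z_k|) for z_k = 1: log(2.0/1) = 0.6931
  Outside zeros (3) contribute nothing to the Jensen sum.
Sum over inside zeros: 0.6931.
I(r) = log|p(0)| + (inside sum) = 1.0986 + 0.6931 = 1.7918.
Note: since some zeros are outside |z| ≤ r, the simplified n·log(r) form does NOT apply — only the inside zeros contribute.

I(r) ≈ 1.7918.


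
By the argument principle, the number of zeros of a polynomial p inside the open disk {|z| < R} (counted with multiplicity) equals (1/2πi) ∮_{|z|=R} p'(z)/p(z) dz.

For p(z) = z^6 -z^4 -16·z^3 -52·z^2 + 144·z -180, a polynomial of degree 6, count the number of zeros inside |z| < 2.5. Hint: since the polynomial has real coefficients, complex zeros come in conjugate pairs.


The zeros of p are: -3, 3, (1 + 1i), (1 - 1i), (-1 + 3i), (-1 - 3i).
Their magnitudes are: 3, 3, 1.414, 1.414, 3.162, 3.162.
Zeros with |z| < R = 2.5: (1 + 1i), (1 - 1i).
Count = 2.
By the argument principle, (1/2πi) ∮_{|z|=R} p'(z)/p(z) dz equals exactly this count.

Number of zeros inside |z| < 2.5: 2.


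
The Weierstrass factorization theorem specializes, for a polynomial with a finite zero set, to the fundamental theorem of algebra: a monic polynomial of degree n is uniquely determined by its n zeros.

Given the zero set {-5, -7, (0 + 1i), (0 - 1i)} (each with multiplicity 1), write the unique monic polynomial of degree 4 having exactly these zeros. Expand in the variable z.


The polynomial is p(z) = ∏_{α ∈ S} (z − α), where S = {-5, -7, (0 + 1i), (0 - 1i)}.
Expanding the product yields: p(z) = z^4 + 12·z^3 + 36·z^2 + 12·z + 35.
Note conjugate pairs combine to real quadratics: (z − (0+1i))(z − (0−1i)) = z² + 1.
The resulting polynomial has degree 4 and real coefficients as required.

p(z) = z^4 + 12·z^3 + 36·z^2 + 12·z + 35.


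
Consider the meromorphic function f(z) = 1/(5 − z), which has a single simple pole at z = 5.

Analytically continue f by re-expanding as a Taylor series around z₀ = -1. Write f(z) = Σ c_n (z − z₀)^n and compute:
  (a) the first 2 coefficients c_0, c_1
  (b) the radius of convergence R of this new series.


Let w = z − z₀, so z = z₀ + w.
Then 5 − z = 5 − (z₀ + w) = (5 − z₀) − w = 6 − w.
f(z) = 1/(6 − w) = (1/(6)) · 1/(1 − w/(6)) = Σ_{n≥0} w^n / (6)^(n+1).
So c_n = 1/(6)^(n+1):
  c_0 = 1/(6)^1 = 1/6.
  c_1 = 1/(6)^2 = 1/36.
The series is valid for |w/d| < 1, i.e. |z − z₀| < |d|.
Radius of convergence: R = |5 − z₀| = |6| = 6 (distance from z₀ to the singularity z = 5).

c_0 = 1/6, c_1 = 1/36; R = 6.


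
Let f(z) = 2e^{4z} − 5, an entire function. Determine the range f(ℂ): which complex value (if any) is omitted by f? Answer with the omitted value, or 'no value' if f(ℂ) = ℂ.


Little Picard bounds the complement of f(ℂ) to at most one point.
e^{4z} is never zero on ℂ, so 2·e^{4z} takes every value in ℂ ∖ {0}. Adding -5 shifts the range to ℂ ∖ {-5}. Thus f omits exactly the value -5.

Omitted value: -5.


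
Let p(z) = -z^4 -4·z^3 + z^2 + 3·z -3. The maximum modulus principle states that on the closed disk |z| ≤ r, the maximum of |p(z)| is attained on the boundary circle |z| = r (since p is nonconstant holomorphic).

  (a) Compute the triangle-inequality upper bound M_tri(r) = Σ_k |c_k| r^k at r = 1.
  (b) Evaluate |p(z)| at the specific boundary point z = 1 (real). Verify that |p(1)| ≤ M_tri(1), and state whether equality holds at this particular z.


Coefficients: c_0 = -3, c_1 = 3, c_2 = 1, c_3 = -4, c_4 = -1. Radius r = 1.
Part (a). Triangle bound: M_tri(r) = Σ_k |c_k| r^k
  = |-3|·1^0 + |3|·1^1 + |1|·1^2 + |-4|·1^3 + |-1|·1^4
  = 3 + 3 + 1 + 4 + 1 = 12.
This bounds M(r) := max_{|z|=r} |p(z)| from above; equality holds iff all terms c_k z^k can be made to align in phase at a single z on |z|=r.
Part (b). At z = 1 (real, on the circle |z| = r):
  p(1) = (-3)·1^0 + (3)·1^1 + (1)·1^2 + (-4)·1^3 + (-1)·1^4 = -4.
  |p(1)| = 4.
Check: |p(1)| = 4 ≤ 12 = M_tri(1). ✓ Equality does not hold at z = 1 (the coefficients have mixed signs, so the terms do not all align in phase there).

M_tri(1) = 12; |p(1)| = 4; equality at z=1: no.


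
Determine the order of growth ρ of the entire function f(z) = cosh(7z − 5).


cosh(w) is a linear combination of e^{iw} and e^{−iw} (or e^w, e^{−w} in the hyperbolic case), so |cosh(w)| ≤ e^{|w|}. With w = 7z − 5, |w| ≤ 7|z| + 5 = 7r + 5 on |z| = r, giving M(r) ≤ e^{7r + 5}, so ρ ≤ 1. On a suitable ray (z = it for sin/cos; z = t for sinh/cosh, t real → ∞), |cosh(7z − 5)| grows like e^{7|t|}/2, so ρ ≥ 1. Hence ρ = 1.
Therefore ρ = 1.

Order ρ = 1.


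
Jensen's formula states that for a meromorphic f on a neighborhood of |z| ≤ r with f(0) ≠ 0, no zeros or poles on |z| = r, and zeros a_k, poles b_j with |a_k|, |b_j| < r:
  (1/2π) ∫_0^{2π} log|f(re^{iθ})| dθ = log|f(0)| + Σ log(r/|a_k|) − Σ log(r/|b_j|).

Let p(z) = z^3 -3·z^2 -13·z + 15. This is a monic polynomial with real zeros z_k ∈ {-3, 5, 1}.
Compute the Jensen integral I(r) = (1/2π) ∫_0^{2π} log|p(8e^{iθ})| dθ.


Zeros: -3, 1, 5; r = 8.
Inside |z| < r: -3, 1, 5. Outside (|z| ≥ r): ∅.
p(0) = 15, so log|p(0)| = log(15) = 2.7081.
Apply Jensen: I(r) = log|p(0)| + Σ_k log(r/|z_k|), summed over zeros inside |z| < r.
  log(r/|z_k|) for z_k = -3: log(8/3) = 0.9808
  log(r/|z_k|) for z_k = 5: log(8/5) = 0.4700
  log(r/|z_k|) for z_k = 1: log(8/1) = 2.0794
Sum over inside zeros: 3.5303.
I(r) = log|p(0)| + (inside sum) = 2.7081 + 3.5303 = 6.2383.
Closed form (all zeros inside, monic): I(r) = n·log(r) = 3·log(8) = 6.2383. ✓

I(r) ≈ 6.2383.


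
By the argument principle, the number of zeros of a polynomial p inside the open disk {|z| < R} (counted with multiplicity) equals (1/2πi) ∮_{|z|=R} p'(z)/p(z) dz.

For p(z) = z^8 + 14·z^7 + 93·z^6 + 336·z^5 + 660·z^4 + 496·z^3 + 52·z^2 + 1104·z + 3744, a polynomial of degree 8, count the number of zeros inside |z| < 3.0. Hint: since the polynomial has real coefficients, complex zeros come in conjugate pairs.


The zeros of p are: (-2 + 2i), (-2 - 2i), (-3 + 2i), (-3 - 2i), (-3 + 3i), (-3 - 3i), (1 + 1i), (1 - 1i).
Their magnitudes are: 2.828, 2.828, 3.606, 3.606, 4.243, 4.243, 1.414, 1.414.
Zeros with |z| < R = 3.0: (-2 + 2i), (-2 - 2i), (1 + 1i), (1 - 1i).
Count = 4.
By the argument principle, (1/2πi) ∮_{|z|=R} p'(z)/p(z) dz equals exactly this count.

Number of zeros inside |z| < 3.0: 4.


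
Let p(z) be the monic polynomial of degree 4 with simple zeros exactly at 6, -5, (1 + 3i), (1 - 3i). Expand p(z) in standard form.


The polynomial is p(z) = ∏_{α ∈ S} (z − α), where S = {6, -5, (1 + 3i), (1 - 3i)}.
Expanding the product yields: p(z) = z^4 -3·z^3 -18·z^2 + 50·z -300.
Note conjugate pairs combine to real quadratics: (z − (1+3i))(z − (1−3i)) = z² − 2z + 10.
The resulting polynomial has degree 4 and real coefficients as required.

p(z) = z^4 -3·z^3 -18·z^2 + 50·z -300.


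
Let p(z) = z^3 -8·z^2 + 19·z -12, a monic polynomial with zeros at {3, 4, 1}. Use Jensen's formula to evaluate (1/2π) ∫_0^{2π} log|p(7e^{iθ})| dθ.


Zeros: 1, 3, 4; r = 7.
Inside |z| < r: 1, 3, 4. Outside (|z| ≥ r): ∅.
p(0) = -12, so log|p(0)| = log(12) = 2.4849.
Apply Jensen: I(r) = log|p(0)| + Σ_k log(r/|z_k|), summed over zeros inside |z| < r.
  log(r/|z_k|) for z_k = 3: log(7/3) = 0.8473
  log(r/|z_k|) for z_k = 4: log(7/4) = 0.5596
  log(r/|z_k|) for z_k = 1: log(7/1) = 1.9459
Sum over inside zeros: 3.3528.
I(r) = log|p(0)| + (inside sum) = 2.4849 + 3.3528 = 5.8377.
Closed form (all zeros inside, monic): I(r) = n·log(r) = 3·log(7) = 5.8377. ✓

I(r) ≈ 5.8377.


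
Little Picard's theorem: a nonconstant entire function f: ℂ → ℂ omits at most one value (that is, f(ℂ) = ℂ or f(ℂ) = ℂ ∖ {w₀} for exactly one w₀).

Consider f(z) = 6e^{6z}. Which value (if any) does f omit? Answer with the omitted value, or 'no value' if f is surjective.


Little Picard bounds the complement of f(ℂ) to at most one point.
e^{6z} is never zero on ℂ, so 6·e^{6z} takes every value in ℂ ∖ {0}. Adding 0 shifts the range to ℂ ∖ {0}. Thus f omits exactly the value 0.

Omitted value: 0.


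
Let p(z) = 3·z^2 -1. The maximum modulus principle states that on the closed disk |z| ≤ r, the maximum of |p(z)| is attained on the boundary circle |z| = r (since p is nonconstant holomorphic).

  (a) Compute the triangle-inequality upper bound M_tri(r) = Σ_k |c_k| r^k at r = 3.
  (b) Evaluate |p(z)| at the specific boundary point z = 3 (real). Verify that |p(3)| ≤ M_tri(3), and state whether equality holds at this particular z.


Coefficients: c_0 = -1, c_1 = 0, c_2 = 3. Radius r = 3.
Part (a). Triangle bound: M_tri(r) = Σ_k |c_k| r^k
  = |-1|·3^0 + |0|·3^1 + |3|·3^2
  = 1 + 0 + 27 = 28.
This bounds M(r) := max_{|z|=r} |p(z)| from above; equality holds iff all terms c_k z^k can be made to align in phase at a single z on |z|=r.
Part (b). At z = 3 (real, on the circle |z| = r):
  p(3) = (-1)·3^0 + (0)·3^1 + (3)·3^2 = 26.
  |p(3)| = 26.
Check: |p(3)| = 26 ≤ 28 = M_tri(3). ✓ Equality does not hold at z = 3 (the coefficients have mixed signs, so the terms do not all align in phase there).

M_tri(3) = 28; |p(3)| = 26; equality at z=3: no.


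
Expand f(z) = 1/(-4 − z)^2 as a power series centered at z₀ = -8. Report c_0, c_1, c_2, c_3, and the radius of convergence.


Let w = z − z₀, so z = z₀ + w.
Then -4 − z = -4 − (z₀ + w) = (-4 − z₀) − w = 4 − w.
f(z) = 1/(4 − w)^2 = (1/(4)^2) · (1 − w/(4))^{−2}.
By the binomial series (1−u)^{−2} = Σ_{n≥0} C(n+1, 1) u^n for |u|<1, with u = w/(4):
  c_n = C(n+1, 1) / (4)^(n+2).
  c_0 = 1/(4)^2 = 1/16.
  c_1 = 2/(4)^3 = 1/32.
  c_2 = 3/(4)^4 = 3/256.
  c_3 = 4/(4)^5 = 1/256.
The series is valid for |w/d| < 1, i.e. |z − z₀| < |d|.
Radius of convergence: R = |-4 − z₀| = |4| = 4 (distance from z₀ to the singularity z = -4).

c_0 = 1/16, c_1 = 1/32, c_2 = 3/256, c_3 = 1/256; R = 4.


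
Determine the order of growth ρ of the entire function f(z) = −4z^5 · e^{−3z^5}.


M(r) = max_{|z|=r} |-4|·|z|^5·|e^{−3z^5}| = 4·r^5 · e^{3r^5} (the factors attain their maxima compatibly on |z|=r). Then log M(r) = log 4 + 5·log r + 3r^5, dominated by the last term, so log log M(r) ~ 5·log r. The polynomial factor -4z^5 contributes only a log r term and does not affect the order. ρ = 5.
Therefore ρ = 5.

Order ρ = 5.


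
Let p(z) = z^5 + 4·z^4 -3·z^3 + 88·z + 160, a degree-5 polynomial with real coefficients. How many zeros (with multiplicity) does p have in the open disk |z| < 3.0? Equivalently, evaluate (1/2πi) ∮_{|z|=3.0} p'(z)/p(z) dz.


The zeros of p are: (2 + 2i), (2 - 2i), (-2 + 1i), (-2 - 1i), -4.
Their magnitudes are: 2.828, 2.828, 2.236, 2.236, 4.
Zeros with |z| < R = 3.0: (2 + 2i), (2 - 2i), (-2 + 1i), (-2 - 1i).
Count = 4.
By the argument principle, (1/2πi) ∮_{|z|=R} p'(z)/p(z) dz equals exactly this count.

Number of zeros inside |z| < 3.0: 4.


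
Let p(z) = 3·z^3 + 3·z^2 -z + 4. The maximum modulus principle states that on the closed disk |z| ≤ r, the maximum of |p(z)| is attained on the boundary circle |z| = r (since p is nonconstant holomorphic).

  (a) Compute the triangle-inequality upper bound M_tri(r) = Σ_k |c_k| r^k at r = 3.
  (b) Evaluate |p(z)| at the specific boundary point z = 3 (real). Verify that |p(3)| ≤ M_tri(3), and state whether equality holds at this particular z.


Coefficients: c_0 = 4, c_1 = -1, c_2 = 3, c_3 = 3. Radius r = 3.
Part (a). Triangle bound: M_tri(r) = Σ_k |c_k| r^k
  = |4|·3^0 + |-1|·3^1 + |3|·3^2 + |3|·3^3
  = 4 + 3 + 27 + 81 = 115.
This bounds M(r) := max_{|z|=r} |p(z)| from above; equality holds iff all terms c_k z^k can be made to align in phase at a single z on |z|=r.
Part (b). At z = 3 (real, on the circle |z| = r):
  p(3) = (4)·3^0 + (-1)·3^1 + (3)·3^2 + (3)·3^3 = 109.
  |p(3)| = 109.
Check: |p(3)| = 109 ≤ 115 = M_tri(3). ✓ Equality does not hold at z = 3 (the coefficients have mixed signs, so the terms do not all align in phase there).

M_tri(3) = 115; |p(3)| = 109; equality at z=3: no.


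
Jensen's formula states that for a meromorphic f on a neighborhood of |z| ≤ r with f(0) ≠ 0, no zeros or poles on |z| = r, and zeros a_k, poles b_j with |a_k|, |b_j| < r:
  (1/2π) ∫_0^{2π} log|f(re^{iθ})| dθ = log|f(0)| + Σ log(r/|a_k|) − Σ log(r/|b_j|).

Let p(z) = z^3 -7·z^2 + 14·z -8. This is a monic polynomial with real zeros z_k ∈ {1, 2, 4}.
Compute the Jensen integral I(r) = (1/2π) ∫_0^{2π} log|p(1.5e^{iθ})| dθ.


Zeros: 1, 2, 4; r = 1.5.
Inside |z| < r: 1. Outside (|z| ≥ r): 2, 4.
p(0) = -8, so log|p(0)| = log(8) = 2.0794.
Apply Jensen: I(r) = log|p(0)| + Σ_k log(r/|z_k|), summed over zeros inside |z| < r.
  log(r/|z_k|) for z_k = 1: log(1.5/1) = 0.4055
  Outside zeros (2, 4) contribute nothing to the Jensen sum.
Sum over inside zeros: 0.4055.
I(r) = log|p(0)| + (inside sum) = 2.0794 + 0.4055 = 2.4849.
Note: since some zeros are outside |z| ≤ r, the simplified n·log(r) form does NOT apply — only the inside zeros contribute.

I(r) ≈ 2.4849.


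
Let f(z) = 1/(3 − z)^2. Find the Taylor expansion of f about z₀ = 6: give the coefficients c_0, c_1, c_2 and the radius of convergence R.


Let w = z − z₀, so z = z₀ + w.
Then 3 − z = 3 − (z₀ + w) = (3 − z₀) − w = -3 − w.
f(z) = 1/(-3 − w)^2 = (1/(-3)^2) · (1 − w/(-3))^{−2}.
By the binomial series (1−u)^{−2} = Σ_{n≥0} C(n+1, 1) u^n for |u|<1, with u = w/(-3):
  c_n = C(n+1, 1) / (-3)^(n+2).
  c_0 = 1/(-3)^2 = 1/9.
  c_1 = 2/(-3)^3 = -2/27.
  c_2 = 3/(-3)^4 = 1/27.
The series is valid for |w/d| < 1, i.e. |z − z₀| < |d|.
Radius of convergence: R = |3 − z₀| = |-3| = 3 (distance from z₀ to the singularity z = 3).

c_0 = 1/9, c_1 = -2/27, c_2 = 1/27; R = 3.


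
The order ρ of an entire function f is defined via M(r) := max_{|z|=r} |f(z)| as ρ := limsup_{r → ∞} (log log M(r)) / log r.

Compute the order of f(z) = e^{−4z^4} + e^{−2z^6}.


Each summand is entire of order 4 and 6 respectively (as in the single-exponential case). The order of a sum is at most the max of the orders, so ρ ≤ 6. For the lower bound: on |z|=r choose arg z so that -2z^6 is real positive; then |e^{-2z^6}| = e^{2r^6} while |e^{-4z^4}| ≤ e^{4r^4} = o(e^{2r^6}). So |f| ≥ e^{2r^6}(1 − o(1)) and ρ ≥ 6. Hence ρ = max(4, 6) = 6.
Therefore ρ = 6.

Order ρ = 6.


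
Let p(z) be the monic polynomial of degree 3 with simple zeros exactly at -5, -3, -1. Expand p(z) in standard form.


The polynomial is p(z) = ∏_{α ∈ S} (z − α), where S = {-5, -3, -1}.
Expanding the product yields: p(z) = z^3 + 9·z^2 + 23·z + 15.
The resulting polynomial has degree 3 and real coefficients as required.

p(z) = z^3 + 9·z^2 + 23·z + 15.


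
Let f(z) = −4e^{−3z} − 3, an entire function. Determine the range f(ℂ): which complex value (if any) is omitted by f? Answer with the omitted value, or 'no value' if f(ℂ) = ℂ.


Little Picard bounds the complement of f(ℂ) to at most one point.
e^{−3z} is never zero on ℂ, so -4·e^{−3z} takes every value in ℂ ∖ {0}. Adding -3 shifts the range to ℂ ∖ {-3}. Thus f omits exactly the value -3.

Omitted value: -3.


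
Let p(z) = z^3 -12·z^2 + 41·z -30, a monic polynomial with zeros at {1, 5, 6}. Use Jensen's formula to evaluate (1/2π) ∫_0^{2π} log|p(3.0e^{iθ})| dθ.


Zeros: 1, 5, 6; r = 3.0.
Inside |z| < r: 1. Outside (|z| ≥ r): 5, 6.
p(0) = -30, so log|p(0)| = log(30) = 3.4012.
Apply Jensen: I(r) = log|p(0)| + Σ_k log(r/|z_k|), summed over zeros inside |z| < r.
  log(r/|z_k|) for z_k = 1: log(3.0/1) = 1.0986
  Outside zeros (5, 6) contribute nothing to the Jensen sum.
Sum over inside zeros: 1.0986.
I(r) = log|p(0)| + (inside sum) = 3.4012 + 1.0986 = 4.4998.
Note: since some zeros are outside |z| ≤ r, the simplified n·log(r) form does NOT apply — only the inside zeros contribute.

I(r) ≈ 4.4998.


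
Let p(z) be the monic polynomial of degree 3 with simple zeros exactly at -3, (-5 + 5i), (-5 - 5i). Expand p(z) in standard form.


The polynomial is p(z) = ∏_{α ∈ S} (z − α), where S = {-3, (-5 + 5i), (-5 - 5i)}.
Expanding the product yields: p(z) = z^3 + 13·z^2 + 80·z + 150.
Note conjugate pairs combine to real quadratics: (z − (-5+5i))(z − (-5−5i)) = z² + 10z + 50.
The resulting polynomial has degree 3 and real coefficients as required.

p(z) = z^3 + 13·z^2 + 80·z + 150.


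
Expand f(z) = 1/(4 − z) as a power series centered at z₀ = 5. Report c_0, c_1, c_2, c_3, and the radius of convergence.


Let w = z − z₀, so z = z₀ + w.
Then 4 − z = 4 − (z₀ + w) = (4 − z₀) − w = -1 − w.
f(z) = 1/(-1 − w) = (1/(-1)) · 1/(1 − w/(-1)) = Σ_{n≥0} w^n / (-1)^(n+1).
So c_n = 1/(-1)^(n+1):
  c_0 = 1/(-1)^1 = -1.
  c_1 = 1/(-1)^2 = 1.
  c_2 = 1/(-1)^3 = -1.
  c_3 = 1/(-1)^4 = 1.
The series is valid for |w/d| < 1, i.e. |z − z₀| < |d|.
Radius of convergence: R = |4 − z₀| = |-1| = 1 (distance from z₀ to the singularity z = 4).

c_0 = -1, c_1 = 1, c_2 = -1, c_3 = 1; R = 1.


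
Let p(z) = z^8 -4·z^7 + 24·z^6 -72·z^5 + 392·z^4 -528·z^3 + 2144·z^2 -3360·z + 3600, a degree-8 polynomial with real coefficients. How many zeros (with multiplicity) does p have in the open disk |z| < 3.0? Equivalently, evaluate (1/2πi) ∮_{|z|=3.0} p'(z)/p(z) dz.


The zeros of p are: (-1 + 3i), (-1 - 3i), (-1 + 3i), (-1 - 3i), (1 + 1i), (1 - 1i), (3 + 3i), (3 - 3i).
Their magnitudes are: 3.162, 3.162, 3.162, 3.162, 1.414, 1.414, 4.243, 4.243.
Zeros with |z| < R = 3.0: (1 + 1i), (1 - 1i).
Count = 2.
By the argument principle, (1/2πi) ∮_{|z|=R} p'(z)/p(z) dz equals exactly this count.

Number of zeros inside |z| < 3.0: 2.


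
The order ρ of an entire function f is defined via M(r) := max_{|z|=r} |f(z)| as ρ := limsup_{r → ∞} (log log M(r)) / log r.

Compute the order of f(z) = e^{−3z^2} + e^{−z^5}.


Each summand is entire of order 2 and 5 respectively (as in the single-exponential case). The order of a sum is at most the max of the orders, so ρ ≤ 5. For the lower bound: on |z|=r choose arg z so that -1z^5 is real positive; then |e^{-1z^5}| = e^{1r^5} while |e^{-3z^2}| ≤ e^{3r^2} = o(e^{1r^5}). So |f| ≥ e^{1r^5}(1 − o(1)) and ρ ≥ 5. Hence ρ = max(2, 5) = 5.
Therefore ρ = 5.

Order ρ = 5.


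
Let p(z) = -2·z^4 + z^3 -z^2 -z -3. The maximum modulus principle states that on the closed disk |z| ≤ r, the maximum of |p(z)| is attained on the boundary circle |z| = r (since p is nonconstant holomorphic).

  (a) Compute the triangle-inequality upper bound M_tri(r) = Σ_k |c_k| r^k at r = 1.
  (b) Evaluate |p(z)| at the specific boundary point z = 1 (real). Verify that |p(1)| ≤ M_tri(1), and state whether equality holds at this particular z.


Coefficients: c_0 = -3, c_1 = -1, c_2 = -1, c_3 = 1, c_4 = -2. Radius r = 1.
Part (a). Triangle bound: M_tri(r) = Σ_k |c_k| r^k
  = |-3|·1^0 + |-1|·1^1 + |-1|·1^2 + |1|·1^3 + |-2|·1^4
  = 3 + 1 + 1 + 1 + 2 = 8.
This bounds M(r) := max_{|z|=r} |p(z)| from above; equality holds iff all terms c_k z^k can be made to align in phase at a single z on |z|=r.
Part (b). At z = 1 (real, on the circle |z| = r):
  p(1) = (-3)·1^0 + (-1)·1^1 + (-1)·1^2 + (1)·1^3 + (-2)·1^4 = -6.
  |p(1)| = 6.
Check: |p(1)| = 6 ≤ 8 = M_tri(1). ✓ Equality does not hold at z = 1 (the coefficients have mixed signs, so the terms do not all align in phase there).

M_tri(1) = 8; |p(1)| = 6; equality at z=1: no.


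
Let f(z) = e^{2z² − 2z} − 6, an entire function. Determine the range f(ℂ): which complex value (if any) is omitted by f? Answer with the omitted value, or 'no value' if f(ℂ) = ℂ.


Little Picard bounds the complement of f(ℂ) to at most one point.
The exponent g(z) = 2z² − 2z is a nonconstant polynomial, hence surjective onto ℂ. So e^{g(z)} takes every value in {e^w : w ∈ ℂ} = ℂ ∖ {0}. Adding -6 shifts the range to ℂ ∖ {-6}. f omits exactly -6.

Omitted value: -6.


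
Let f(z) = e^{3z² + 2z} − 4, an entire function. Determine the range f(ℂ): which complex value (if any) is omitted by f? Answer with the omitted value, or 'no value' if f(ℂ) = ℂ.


Little Picard bounds the complement of f(ℂ) to at most one point.
The exponent g(z) = 3z² + 2z is a nonconstant polynomial, hence surjective onto ℂ. So e^{g(z)} takes every value in {e^w : w ∈ ℂ} = ℂ ∖ {0}. Adding -4 shifts the range to ℂ ∖ {-4}. f omits exactly -4.

Omitted value: -4.


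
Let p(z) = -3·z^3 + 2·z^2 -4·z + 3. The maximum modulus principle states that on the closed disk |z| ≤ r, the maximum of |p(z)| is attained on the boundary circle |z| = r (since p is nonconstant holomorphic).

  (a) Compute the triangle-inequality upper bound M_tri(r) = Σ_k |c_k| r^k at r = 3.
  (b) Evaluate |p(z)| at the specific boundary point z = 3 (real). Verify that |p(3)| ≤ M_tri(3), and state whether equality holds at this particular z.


Coefficients: c_0 = 3, c_1 = -4, c_2 = 2, c_3 = -3. Radius r = 3.
Part (a). Triangle bound: M_tri(r) = Σ_k |c_k| r^k
  = |3|·3^0 + |-4|·3^1 + |2|·3^2 + |-3|·3^3
  = 3 + 12 + 18 + 81 = 114.
This bounds M(r) := max_{|z|=r} |p(z)| from above; equality holds iff all terms c_k z^k can be made to align in phase at a single z on |z|=r.
Part (b). At z = 3 (real, on the circle |z| = r):
  p(3) = (3)·3^0 + (-4)·3^1 + (2)·3^2 + (-3)·3^3 = -72.
  |p(3)| = 72.
Check: |p(3)| = 72 ≤ 114 = M_tri(3). ✓ Equality does not hold at z = 3 (the coefficients have mixed signs, so the terms do not all align in phase there).

M_tri(3) = 114; |p(3)| = 72; equality at z=3: no.


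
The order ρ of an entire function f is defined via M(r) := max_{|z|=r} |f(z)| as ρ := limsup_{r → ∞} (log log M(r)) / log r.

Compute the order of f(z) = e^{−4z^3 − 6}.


|e^{−4z^3 − 6}| = e^{Re(-4·z^3) + -6} ≤ e^{4|z|^3 + -6} = e^{4r^3 + -6} on |z| = r, so ρ ≤ 3. Choosing z on |z|=r so that -4·z^3 is real positive (always possible by picking arg z appropriately) gives |f(z)| = e^{4r^3 + -6}, matching the bound. The additive constant -6 does not affect log log M(r) ~ 3·log r. Hence ρ = 3.
Therefore ρ = 3.

Order ρ = 3.


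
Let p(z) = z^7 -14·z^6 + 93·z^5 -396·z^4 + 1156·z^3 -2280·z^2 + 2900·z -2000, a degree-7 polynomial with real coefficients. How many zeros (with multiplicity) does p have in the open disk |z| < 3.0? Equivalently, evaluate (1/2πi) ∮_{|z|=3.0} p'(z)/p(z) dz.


The zeros of p are: (3 + 1i), (3 - 1i), (1 + 3i), (1 - 3i), (1 + 2i), (1 - 2i), 4.
Their magnitudes are: 3.162, 3.162, 3.162, 3.162, 2.236, 2.236, 4.
Zeros with |z| < R = 3.0: (1 + 2i), (1 - 2i).
Count = 2.
By the argument principle, (1/2πi) ∮_{|z|=R} p'(z)/p(z) dz equals exactly this count.

Number of zeros inside |z| < 3.0: 2.


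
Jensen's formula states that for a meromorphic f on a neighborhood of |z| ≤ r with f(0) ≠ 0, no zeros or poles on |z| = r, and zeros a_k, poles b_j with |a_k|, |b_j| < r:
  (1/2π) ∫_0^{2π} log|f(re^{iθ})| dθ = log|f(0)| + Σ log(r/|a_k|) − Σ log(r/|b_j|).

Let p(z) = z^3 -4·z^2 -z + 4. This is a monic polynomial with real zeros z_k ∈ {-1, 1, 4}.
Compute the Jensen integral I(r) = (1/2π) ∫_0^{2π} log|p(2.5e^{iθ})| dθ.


Zeros: -1, 1, 4; r = 2.5.
Inside |z| < r: -1, 1. Outside (|z| ≥ r): 4.
p(0) = 4, so log|p(0)| = log(4) = 1.3863.
Apply Jensen: I(r) = log|p(0)| + Σ_k log(r/|z_k|), summed over zeros inside |z| < r.
  log(r/|z_k|) for z_k = -1: log(2.5/1) = 0.9163
  log(r/|z_k|) for z_k = 1: log(2.5/1) = 0.9163
  Outside zeros (4) contribute nothing to the Jensen sum.
Sum over inside zeros: 1.8326.
I(r) = log|p(0)| + (inside sum) = 1.3863 + 1.8326 = 3.2189.
Note: since some zeros are outside |z| ≤ r, the simplified n·log(r) form does NOT apply — only the inside zeros contribute.

I(r) ≈ 3.2189.


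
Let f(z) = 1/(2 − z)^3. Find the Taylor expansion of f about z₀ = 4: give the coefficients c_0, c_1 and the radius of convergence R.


Let w = z − z₀, so z = z₀ + w.
Then 2 − z = 2 − (z₀ + w) = (2 − z₀) − w = -2 − w.
f(z) = 1/(-2 − w)^3 = (1/(-2)^3) · (1 − w/(-2))^{−3}.
By the binomial series (1−u)^{−3} = Σ_{n≥0} C(n+2, 2) u^n for |u|<1, with u = w/(-2):
  c_n = C(n+2, 2) / (-2)^(n+3).
  c_0 = 1/(-2)^3 = -1/8.
  c_1 = 3/(-2)^4 = 3/16.
The series is valid for |w/d| < 1, i.e. |z − z₀| < |d|.
Radius of convergence: R = |2 − z₀| = |-2| = 2 (distance from z₀ to the singularity z = 2).

c_0 = -1/8, c_1 = 3/16; R = 2.


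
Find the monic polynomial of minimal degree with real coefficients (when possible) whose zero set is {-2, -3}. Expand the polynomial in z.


The polynomial is p(z) = ∏_{α ∈ S} (z − α), where S = {-2, -3}.
Expanding the product yields: p(z) = z^2 + 5·z + 6.
The resulting polynomial has degree 2 and real coefficients as required.

p(z) = z^2 + 5·z + 6.
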